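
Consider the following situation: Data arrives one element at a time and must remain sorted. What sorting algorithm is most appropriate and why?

Best choice: Insertion sort
Reason: Insertion sort naturally handles online/streaming input by inserting each new element into sorted position


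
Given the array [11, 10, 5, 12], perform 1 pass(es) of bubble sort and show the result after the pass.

After pass 1: [10, 5, 11, 12] (2 swaps)
Total swaps: 2


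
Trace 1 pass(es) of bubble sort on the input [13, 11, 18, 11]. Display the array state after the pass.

After pass 1: [11, 13, 11, 18] (2 swaps)
Total swaps: 2


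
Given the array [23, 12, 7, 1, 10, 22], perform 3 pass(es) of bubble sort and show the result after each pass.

After pass 1: [12, 7, 1, 10, 22, 23] (5 swaps)
After pass 2: [7, 1, 10, 12, 22, 23] (3 swaps)
After pass 3: [1, 7, 10, 12, 22, 23] (1 swaps)
Total swaps: 9


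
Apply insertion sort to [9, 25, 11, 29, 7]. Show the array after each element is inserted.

First element 9 is already 'sorted'
Insert 25: shifted 0 elements -> [9, 25, 11, 29, 7]
Insert 11: shifted 1 elements -> [9, 11, 25, 29, 7]
Insert 29: shifted 0 elements -> [9, 11, 25, 29, 7]
Insert 7: shifted 4 elements -> [7, 9, 11, 25, 29]


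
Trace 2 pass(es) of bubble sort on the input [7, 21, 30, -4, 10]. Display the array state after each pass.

After pass 1: [7, 21, -4, 10, 30] (2 swaps)
After pass 2: [7, -4, 10, 21, 30] (2 swaps)
Total swaps: 4


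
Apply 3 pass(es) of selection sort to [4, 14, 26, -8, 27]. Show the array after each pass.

Pass 1: Select minimum -8 at index 3, swap -> [-8, 14, 26, 4, 27]
Pass 2: Select minimum 4 at index 3, swap -> [-8, 4, 26, 14, 27]
Pass 3: Select minimum 14 at index 3, swap -> [-8, 4, 14, 26, 27]


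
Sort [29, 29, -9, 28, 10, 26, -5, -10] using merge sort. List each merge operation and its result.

Divide and conquer:
  Merge [29] + [29] -> [29, 29]
  Merge [-9] + [28] -> [-9, 28]
  Merge [29, 29] + [-9, 28] -> [-9, 28, 29, 29]
  Merge [10] + [26] -> [10, 26]
  Merge [-5] + [-10] -> [-10, -5]
  Merge [10, 26] + [-10, -5] -> [-10, -5, 10, 26]
  Merge [-9, 28, 29, 29] + [-10, -5, 10, 26] -> [-10, -9, -5, 10, 26, 28, 29, 29]


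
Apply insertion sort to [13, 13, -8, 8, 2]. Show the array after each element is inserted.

First element 13 is already 'sorted'
Insert 13: shifted 0 elements -> [13, 13, -8, 8, 2]
Insert -8: shifted 2 elements -> [-8, 13, 13, 8, 2]
Insert 8: shifted 2 elements -> [-8, 8, 13, 13, 2]
Insert 2: shifted 3 elements -> [-8, 2, 8, 13, 13]


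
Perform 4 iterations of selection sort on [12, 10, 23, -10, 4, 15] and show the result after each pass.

Pass 1: Select minimum -10 at index 3, swap -> [-10, 10, 23, 12, 4, 15]
Pass 2: Select minimum 4 at index 4, swap -> [-10, 4, 23, 12, 10, 15]
Pass 3: Select minimum 10 at index 4, swap -> [-10, 4, 10, 12, 23, 15]
Pass 4: Select minimum 12 at index 3, swap -> [-10, 4, 10, 12, 23, 15]


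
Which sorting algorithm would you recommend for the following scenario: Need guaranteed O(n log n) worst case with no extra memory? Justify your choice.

Best choice: Heapsort
Reason: Heapsort is O(n log n) worst case and sorts in-place; quicksort can degrade to O(n^2)


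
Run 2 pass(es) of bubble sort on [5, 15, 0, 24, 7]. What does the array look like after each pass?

After pass 1: [5, 0, 15, 7, 24] (2 swaps)
After pass 2: [0, 5, 7, 15, 24] (2 swaps)
Total swaps: 4


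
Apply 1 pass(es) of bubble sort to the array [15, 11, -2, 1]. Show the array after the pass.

After pass 1: [11, -2, 1, 15] (3 swaps)
Total swaps: 3


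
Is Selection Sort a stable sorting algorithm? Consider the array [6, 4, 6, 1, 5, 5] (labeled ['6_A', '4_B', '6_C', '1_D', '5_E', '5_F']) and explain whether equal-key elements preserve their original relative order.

Trace Selection Sort on the labeled array (the key is the number; the letter only tracks identity):
  Pass 1: minimum of unsorted part is 1_D at index 3; swap it with 6_A at index 0 -> [1_D, 4_B, 6_C, 6_A, 5_E, 5_F]
  Pass 2: minimum 4_B is already at index 1; no swap -> [1_D, 4_B, 6_C, 6_A, 5_E, 5_F]
  Pass 3: minimum of unsorted part is 5_E at index 4; swap it with 6_C at index 2 -> [1_D, 4_B, 5_E, 6_A, 6_C, 5_F]
  Pass 4: minimum of unsorted part is 5_F at index 5; swap it with 6_A at index 3 -> [1_D, 4_B, 5_E, 5_F, 6_C, 6_A]
  Pass 5: minimum 6_C is already at index 4; no swap -> [1_D, 4_B, 5_E, 5_F, 6_C, 6_A]
Final order: [1_D, 4_B, 5_E, 5_F, 6_C, 6_A]
Equal keys:
  value 5: originally 5_E, 5_F; after sorting 5_E, 5_F -> order preserved
  value 6: originally 6_A, 6_C; after sorting 6_C, 6_A -> order changed
Equal keys were reordered, so Selection Sort is not stable: the long-range swap that moves the minimum into place can carry an element past an equal key. (One such input is enough; an unstable sort may happen to preserve order on other inputs, but it gives no guarantee.)
Answer: Not stable


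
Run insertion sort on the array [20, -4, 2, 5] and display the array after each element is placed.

First element 20 is already 'sorted'
Insert -4: shifted 1 elements -> [-4, 20, 2, 5]
Insert 2: shifted 1 elements -> [-4, 2, 20, 5]
Insert 5: shifted 1 elements -> [-4, 2, 5, 20]


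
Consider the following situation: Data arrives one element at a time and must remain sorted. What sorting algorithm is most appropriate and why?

Best choice: Insertion sort
Reason: Insertion sort naturally handles online/streaming input by inserting each new element into sorted position


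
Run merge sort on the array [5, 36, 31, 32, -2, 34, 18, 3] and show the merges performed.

Divide and conquer:
  Merge [5] + [36] -> [5, 36]
  Merge [31] + [32] -> [31, 32]
  Merge [5, 36] + [31, 32] -> [5, 31, 32, 36]
  Merge [-2] + [34] -> [-2, 34]
  Merge [18] + [3] -> [3, 18]
  Merge [-2, 34] + [3, 18] -> [-2, 3, 18, 34]
  Merge [5, 31, 32, 36] + [-2, 3, 18, 34] -> [-2, 3, 5, 18, 31, 32, 34, 36]


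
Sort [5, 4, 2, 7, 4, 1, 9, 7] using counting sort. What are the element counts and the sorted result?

Count array: [0, 1, 1, 0, 2, 1, 0, 2, 0, 1]
(count[i] = number of elements equal to i)
Cumulative count: [0, 1, 2, 2, 4, 5, 5, 7, 7, 8]
Sorted: [1, 2, 4, 4, 5, 7, 7, 9]


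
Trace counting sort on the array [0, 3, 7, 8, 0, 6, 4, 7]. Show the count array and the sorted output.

Count array: [2, 0, 0, 1, 1, 0, 1, 2, 1]
(count[i] = number of elements equal to i)
Cumulative count: [2, 2, 2, 3, 4, 4, 5, 7, 8]
Sorted: [0, 0, 3, 4, 6, 7, 7, 8]


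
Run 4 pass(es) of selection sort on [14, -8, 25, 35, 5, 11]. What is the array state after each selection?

Pass 1: Select minimum -8 at index 1, swap -> [-8, 14, 25, 35, 5, 11]
Pass 2: Select minimum 5 at index 4, swap -> [-8, 5, 25, 35, 14, 11]
Pass 3: Select minimum 11 at index 5, swap -> [-8, 5, 11, 35, 14, 25]
Pass 4: Select minimum 14 at index 4, swap -> [-8, 5, 11, 14, 35, 25]


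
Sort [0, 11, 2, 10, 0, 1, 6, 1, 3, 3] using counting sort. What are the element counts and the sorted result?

Count array: [2, 2, 1, 2, 0, 0, 1, 0, 0, 0, 1, 1]
(count[i] = number of elements equal to i)
Cumulative count: [2, 4, 5, 7, 7, 7, 8, 8, 8, 8, 9, 10]
Sorted: [0, 0, 1, 1, 2, 3, 3, 6, 10, 11]


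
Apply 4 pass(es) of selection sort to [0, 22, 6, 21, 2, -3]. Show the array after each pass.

Pass 1: Select minimum -3 at index 5, swap -> [-3, 22, 6, 21, 2, 0]
Pass 2: Select minimum 0 at index 5, swap -> [-3, 0, 6, 21, 2, 22]
Pass 3: Select minimum 2 at index 4, swap -> [-3, 0, 2, 21, 6, 22]
Pass 4: Select minimum 6 at index 4, swap -> [-3, 0, 2, 6, 21, 22]


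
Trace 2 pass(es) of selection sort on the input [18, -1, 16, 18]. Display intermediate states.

Pass 1: Select minimum -1 at index 1, swap -> [-1, 18, 16, 18]
Pass 2: Select minimum 16 at index 2, swap -> [-1, 16, 18, 18]


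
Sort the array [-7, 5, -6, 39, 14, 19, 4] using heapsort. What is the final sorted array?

Build heap: [39, 14, 19, 5, -7, -6, 4]
Extract 39: [19, 14, 4, 5, -7, -6, 39]
Extract 19: [14, 5, 4, -6, -7, 19, 39]
Extract 14: [5, -6, 4, -7, 14, 19, 39]
Extract 5: [4, -6, -7, 5, 14, 19, 39]
Extract 4: [-6, -7, 4, 5, 14, 19, 39]
Extract -6: [-7, -6, 4, 5, 14, 19, 39]


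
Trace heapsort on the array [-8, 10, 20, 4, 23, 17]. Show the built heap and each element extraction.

Build heap: [23, 10, 20, 4, -8, 17]
Extract 23: [20, 10, 17, 4, -8, 23]
Extract 20: [17, 10, -8, 4, 20, 23]
Extract 17: [10, 4, -8, 17, 20, 23]
Extract 10: [4, -8, 10, 17, 20, 23]
Extract 4: [-8, 4, 10, 17, 20, 23]


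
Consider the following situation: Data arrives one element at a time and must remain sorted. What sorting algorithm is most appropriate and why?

Best choice: Insertion sort
Reason: Insertion sort naturally handles online/streaming input by inserting each new element into sorted position


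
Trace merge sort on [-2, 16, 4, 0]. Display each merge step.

Divide and conquer:
  Merge [-2] + [16] -> [-2, 16]
  Merge [4] + [0] -> [0, 4]
  Merge [-2, 16] + [0, 4] -> [-2, 0, 4, 16]


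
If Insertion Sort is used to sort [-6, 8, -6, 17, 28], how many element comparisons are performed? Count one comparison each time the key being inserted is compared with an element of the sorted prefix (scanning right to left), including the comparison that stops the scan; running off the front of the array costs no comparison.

Insert 8: -6 <= 8 (stop) = 1 comparison(s) -> [-6, 8, -6, 17, 28]
Insert -6: 8 > -6 (shift), -6 <= -6 (stop) = 2 comparison(s) -> [-6, -6, 8, 17, 28]
Insert 17: 8 <= 17 (stop) = 1 comparison(s) -> [-6, -6, 8, 17, 28]
Insert 28: 17 <= 28 (stop) = 1 comparison(s) -> [-6, -6, 8, 17, 28]
Total comparisons: 1 + 2 + 1 + 1 = 5


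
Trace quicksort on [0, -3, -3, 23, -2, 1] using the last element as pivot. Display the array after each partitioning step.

Partition 1: pivot=1 at index 4 -> [0, -3, -3, -2, 1, 23]
Partition 2: pivot=-2 at index 2 -> [-3, -3, -2, 0, 1, 23]
Partition 3: pivot=-3 at index 1 -> [-3, -3, -2, 0, 1, 23]


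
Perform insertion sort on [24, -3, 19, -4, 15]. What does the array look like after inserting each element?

First element 24 is already 'sorted'
Insert -3: shifted 1 elements -> [-3, 24, 19, -4, 15]
Insert 19: shifted 1 elements -> [-3, 19, 24, -4, 15]
Insert -4: shifted 3 elements -> [-4, -3, 19, 24, 15]
Insert 15: shifted 2 elements -> [-4, -3, 15, 19, 24]


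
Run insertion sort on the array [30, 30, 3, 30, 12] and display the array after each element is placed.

First element 30 is already 'sorted'
Insert 30: shifted 0 elements -> [30, 30, 3, 30, 12]
Insert 3: shifted 2 elements -> [3, 30, 30, 30, 12]
Insert 30: shifted 0 elements -> [3, 30, 30, 30, 12]
Insert 12: shifted 3 elements -> [3, 12, 30, 30, 30]


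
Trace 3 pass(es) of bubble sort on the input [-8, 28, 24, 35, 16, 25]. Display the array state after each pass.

After pass 1: [-8, 24, 28, 16, 25, 35] (3 swaps)
After pass 2: [-8, 24, 16, 25, 28, 35] (2 swaps)
After pass 3: [-8, 16, 24, 25, 28, 35] (1 swaps)
Total swaps: 6


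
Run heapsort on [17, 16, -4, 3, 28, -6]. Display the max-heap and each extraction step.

Build heap: [28, 17, -4, 3, 16, -6]
Extract 28: [17, 16, -4, 3, -6, 28]
Extract 17: [16, 3, -4, -6, 17, 28]
Extract 16: [3, -6, -4, 16, 17, 28]
Extract 3: [-4, -6, 3, 16, 17, 28]
Extract -4: [-6, -4, 3, 16, 17, 28]


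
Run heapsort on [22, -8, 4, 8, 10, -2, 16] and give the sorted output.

Build heap: [22, 10, 16, 8, -8, -2, 4]
Extract 22: [16, 10, 4, 8, -8, -2, 22]
Extract 16: [10, 8, 4, -2, -8, 16, 22]
Extract 10: [8, -2, 4, -8, 10, 16, 22]
Extract 8: [4, -2, -8, 8, 10, 16, 22]
Extract 4: [-2, -8, 4, 8, 10, 16, 22]
Extract -2: [-8, -2, 4, 8, 10, 16, 22]


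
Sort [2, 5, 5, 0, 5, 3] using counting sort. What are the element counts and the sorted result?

Count array: [1, 0, 1, 1, 0, 3]
(count[i] = number of elements equal to i)
Cumulative count: [1, 1, 2, 3, 3, 6]
Sorted: [0, 2, 3, 5, 5, 5]


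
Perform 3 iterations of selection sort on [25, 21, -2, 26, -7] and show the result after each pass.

Pass 1: Select minimum -7 at index 4, swap -> [-7, 21, -2, 26, 25]
Pass 2: Select minimum -2 at index 2, swap -> [-7, -2, 21, 26, 25]
Pass 3: Select minimum 21 at index 2, swap -> [-7, -2, 21, 26, 25]


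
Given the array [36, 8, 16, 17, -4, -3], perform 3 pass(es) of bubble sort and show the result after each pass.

After pass 1: [8, 16, 17, -4, -3, 36] (5 swaps)
After pass 2: [8, 16, -4, -3, 17, 36] (2 swaps)
After pass 3: [8, -4, -3, 16, 17, 36] (2 swaps)
Total swaps: 9


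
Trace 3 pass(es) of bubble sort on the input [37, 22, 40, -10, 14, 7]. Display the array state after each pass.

After pass 1: [22, 37, -10, 14, 7, 40] (4 swaps)
After pass 2: [22, -10, 14, 7, 37, 40] (3 swaps)
After pass 3: [-10, 14, 7, 22, 37, 40] (3 swaps)
Total swaps: 10


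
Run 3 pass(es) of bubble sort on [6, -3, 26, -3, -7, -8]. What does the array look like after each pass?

After pass 1: [-3, 6, -3, -7, -8, 26] (4 swaps)
After pass 2: [-3, -3, -7, -8, 6, 26] (3 swaps)
After pass 3: [-3, -7, -8, -3, 6, 26] (2 swaps)
Total swaps: 9


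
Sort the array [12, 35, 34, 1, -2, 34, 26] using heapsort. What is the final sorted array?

Build heap: [35, 12, 34, 1, -2, 34, 26]
Extract 35: [34, 12, 34, 1, -2, 26, 35]
Extract 34: [34, 12, 26, 1, -2, 34, 35]
Extract 34: [26, 12, -2, 1, 34, 34, 35]
Extract 26: [12, 1, -2, 26, 34, 34, 35]
Extract 12: [1, -2, 12, 26, 34, 34, 35]
Extract 1: [-2, 1, 12, 26, 34, 34, 35]


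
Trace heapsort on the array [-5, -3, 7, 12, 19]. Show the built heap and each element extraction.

Build heap: [19, 12, 7, -5, -3]
Extract 19: [12, -3, 7, -5, 19]
Extract 12: [7, -3, -5, 12, 19]
Extract 7: [-3, -5, 7, 12, 19]
Extract -3: [-5, -3, 7, 12, 19]


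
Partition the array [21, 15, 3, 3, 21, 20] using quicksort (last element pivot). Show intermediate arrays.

Partition 1: pivot=20 at index 3 -> [15, 3, 3, 20, 21, 21]
Partition 2: pivot=3 at index 1 -> [3, 3, 15, 20, 21, 21]
Partition 3: pivot=21 at index 5 -> [3, 3, 15, 20, 21, 21]


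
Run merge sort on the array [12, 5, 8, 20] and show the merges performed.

Divide and conquer:
  Merge [12] + [5] -> [5, 12]
  Merge [8] + [20] -> [8, 20]
  Merge [5, 12] + [8, 20] -> [5, 8, 12, 20]


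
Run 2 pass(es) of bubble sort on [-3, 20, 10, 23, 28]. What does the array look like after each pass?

After pass 1: [-3, 10, 20, 23, 28] (1 swaps)
After pass 2: [-3, 10, 20, 23, 28] (0 swaps)
Total swaps: 1


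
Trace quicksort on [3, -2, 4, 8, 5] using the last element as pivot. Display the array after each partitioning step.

Partition 1: pivot=5 at index 3 -> [3, -2, 4, 5, 8]
Partition 2: pivot=4 at index 2 -> [3, -2, 4, 5, 8]
Partition 3: pivot=-2 at index 0 -> [-2, 3, 4, 5, 8]


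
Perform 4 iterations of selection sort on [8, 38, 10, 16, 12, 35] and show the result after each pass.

Pass 1: Select minimum 8 at index 0, swap -> [8, 38, 10, 16, 12, 35]
Pass 2: Select minimum 10 at index 2, swap -> [8, 10, 38, 16, 12, 35]
Pass 3: Select minimum 12 at index 4, swap -> [8, 10, 12, 16, 38, 35]
Pass 4: Select minimum 16 at index 3, swap -> [8, 10, 12, 16, 38, 35]


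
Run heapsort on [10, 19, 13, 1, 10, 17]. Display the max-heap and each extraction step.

Build heap: [19, 10, 17, 1, 10, 13]
Extract 19: [17, 10, 13, 1, 10, 19]
Extract 17: [13, 10, 10, 1, 17, 19]
Extract 13: [10, 1, 10, 13, 17, 19]
Extract 10: [10, 1, 10, 13, 17, 19]
Extract 10: [1, 10, 10, 13, 17, 19]


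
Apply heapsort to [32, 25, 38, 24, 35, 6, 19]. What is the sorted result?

Build heap: [38, 35, 32, 24, 25, 6, 19]
Extract 38: [35, 25, 32, 24, 19, 6, 38]
Extract 35: [32, 25, 6, 24, 19, 35, 38]
Extract 32: [25, 24, 6, 19, 32, 35, 38]
Extract 25: [24, 19, 6, 25, 32, 35, 38]
Extract 24: [19, 6, 24, 25, 32, 35, 38]
Extract 19: [6, 19, 24, 25, 32, 35, 38]


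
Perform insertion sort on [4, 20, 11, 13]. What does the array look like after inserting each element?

First element 4 is already 'sorted'
Insert 20: shifted 0 elements -> [4, 20, 11, 13]
Insert 11: shifted 1 elements -> [4, 11, 20, 13]
Insert 13: shifted 1 elements -> [4, 11, 13, 20]


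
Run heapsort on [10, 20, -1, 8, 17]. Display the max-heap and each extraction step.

Build heap: [20, 17, -1, 8, 10]
Extract 20: [17, 10, -1, 8, 20]
Extract 17: [10, 8, -1, 17, 20]
Extract 10: [8, -1, 10, 17, 20]
Extract 8: [-1, 8, 10, 17, 20]


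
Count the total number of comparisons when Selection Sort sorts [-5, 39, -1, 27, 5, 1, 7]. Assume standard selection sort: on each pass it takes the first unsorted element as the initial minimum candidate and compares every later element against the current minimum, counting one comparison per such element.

Pass 1: scan indices 1..6 for the minimum = 6 comparison(s); min is -5, place at index 0 -> [-5, 39, -1, 27, 5, 1, 7]
Pass 2: scan indices 2..6 for the minimum = 5 comparison(s); min is -1, place at index 1 -> [-5, -1, 39, 27, 5, 1, 7]
Pass 3: scan indices 3..6 for the minimum = 4 comparison(s); min is 1, place at index 2 -> [-5, -1, 1, 27, 5, 39, 7]
Pass 4: scan indices 4..6 for the minimum = 3 comparison(s); min is 5, place at index 3 -> [-5, -1, 1, 5, 27, 39, 7]
Pass 5: scan indices 5..6 for the minimum = 2 comparison(s); min is 7, place at index 4 -> [-5, -1, 1, 5, 7, 39, 27]
Pass 6: scan indices 6..6 for the minimum = 1 comparison(s); min is 27, place at index 5 -> [-5, -1, 1, 5, 7, 27, 39]
Selection sort always scans the whole unsorted suffix, so the count is (n-1) + (n-2) + ... + 1 = n(n-1)/2 = 7*6/2 = 21 regardless of the input order.
Total comparisons: 6 + 5 + 4 + 3 + 2 + 1 = 21


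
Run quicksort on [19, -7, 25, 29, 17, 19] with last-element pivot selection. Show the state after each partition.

Partition 1: pivot=19 at index 3 -> [19, -7, 17, 19, 25, 29]
Partition 2: pivot=17 at index 1 -> [-7, 17, 19, 19, 25, 29]
Partition 3: pivot=29 at index 5 -> [-7, 17, 19, 19, 25, 29]


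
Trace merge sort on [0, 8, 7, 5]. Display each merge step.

Divide and conquer:
  Merge [0] + [8] -> [0, 8]
  Merge [7] + [5] -> [5, 7]
  Merge [0, 8] + [5, 7] -> [0, 5, 7, 8]


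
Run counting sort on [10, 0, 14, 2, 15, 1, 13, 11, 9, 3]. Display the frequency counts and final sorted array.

Count array: [1, 1, 1, 1, 0, 0, 0, 0, 0, 1, 1, 1, 0, 1, 1, 1]
(count[i] = number of elements equal to i)
Cumulative count: [1, 2, 3, 4, 4, 4, 4, 4, 4, 5, 6, 7, 7, 8, 9, 10]
Sorted: [0, 1, 2, 3, 9, 10, 11, 13, 14, 15]


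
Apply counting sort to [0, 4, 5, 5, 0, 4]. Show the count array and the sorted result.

Count array: [2, 0, 0, 0, 2, 2]
(count[i] = number of elements equal to i)
Cumulative count: [2, 2, 2, 2, 4, 6]
Sorted: [0, 0, 4, 4, 5, 5]


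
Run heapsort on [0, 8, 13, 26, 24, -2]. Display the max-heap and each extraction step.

Build heap: [26, 24, 13, 8, 0, -2]
Extract 26: [24, 8, 13, -2, 0, 26]
Extract 24: [13, 8, 0, -2, 24, 26]
Extract 13: [8, -2, 0, 13, 24, 26]
Extract 8: [0, -2, 8, 13, 24, 26]
Extract 0: [-2, 0, 8, 13, 24, 26]


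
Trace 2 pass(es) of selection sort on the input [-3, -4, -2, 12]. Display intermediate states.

Pass 1: Select minimum -4 at index 1, swap -> [-4, -3, -2, 12]
Pass 2: Select minimum -3 at index 1, swap -> [-4, -3, -2, 12]


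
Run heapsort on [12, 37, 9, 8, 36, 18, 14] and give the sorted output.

Build heap: [37, 36, 18, 8, 12, 9, 14]
Extract 37: [36, 14, 18, 8, 12, 9, 37]
Extract 36: [18, 14, 9, 8, 12, 36, 37]
Extract 18: [14, 12, 9, 8, 18, 36, 37]
Extract 14: [12, 8, 9, 14, 18, 36, 37]
Extract 12: [9, 8, 12, 14, 18, 36, 37]
Extract 9: [8, 9, 12, 14, 18, 36, 37]


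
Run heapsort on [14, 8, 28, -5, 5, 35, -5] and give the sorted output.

Build heap: [35, 8, 28, -5, 5, 14, -5]
Extract 35: [28, 8, 14, -5, 5, -5, 35]
Extract 28: [14, 8, -5, -5, 5, 28, 35]
Extract 14: [8, 5, -5, -5, 14, 28, 35]
Extract 8: [5, -5, -5, 8, 14, 28, 35]
Extract 5: [-5, -5, 5, 8, 14, 28, 35]
Extract -5: [-5, -5, 5, 8, 14, 28, 35]


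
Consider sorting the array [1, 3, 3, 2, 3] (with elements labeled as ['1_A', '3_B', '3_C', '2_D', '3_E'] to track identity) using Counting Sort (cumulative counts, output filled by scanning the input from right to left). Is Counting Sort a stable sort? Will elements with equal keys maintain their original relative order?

Trace Counting Sort on the labeled array (the key is the number; the letter only tracks identity):
  Counts for values 0..3: [0, 1, 1, 3]
  Cumulative counts: [0, 1, 2, 5]
  Scan right to left: place 3_E at output index 4
  Scan right to left: place 2_D at output index 1
  Scan right to left: place 3_C at output index 3
  Scan right to left: place 3_B at output index 2
  Scan right to left: place 1_A at output index 0
  Output: [1_A, 2_D, 3_B, 3_C, 3_E]
Equal keys:
  value 3: originally 3_B, 3_C, 3_E; after sorting 3_B, 3_C, 3_E -> order preserved
All equal keys kept their original relative order. Counting Sort is stable: scanning the input right to left with decreasing cumulative counts places later duplicates at later output positions.
Answer: Stable


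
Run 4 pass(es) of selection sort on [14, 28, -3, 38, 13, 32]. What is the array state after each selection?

Pass 1: Select minimum -3 at index 2, swap -> [-3, 28, 14, 38, 13, 32]
Pass 2: Select minimum 13 at index 4, swap -> [-3, 13, 14, 38, 28, 32]
Pass 3: Select minimum 14 at index 2, swap -> [-3, 13, 14, 38, 28, 32]
Pass 4: Select minimum 28 at index 4, swap -> [-3, 13, 14, 28, 38, 32]


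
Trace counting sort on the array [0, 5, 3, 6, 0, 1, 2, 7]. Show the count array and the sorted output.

Count array: [2, 1, 1, 1, 0, 1, 1, 1]
(count[i] = number of elements equal to i)
Cumulative count: [2, 3, 4, 5, 5, 6, 7, 8]
Sorted: [0, 0, 1, 2, 3, 5, 6, 7]


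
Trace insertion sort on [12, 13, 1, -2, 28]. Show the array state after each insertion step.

First element 12 is already 'sorted'
Insert 13: shifted 0 elements -> [12, 13, 1, -2, 28]
Insert 1: shifted 2 elements -> [1, 12, 13, -2, 28]
Insert -2: shifted 3 elements -> [-2, 1, 12, 13, 28]
Insert 28: shifted 0 elements -> [-2, 1, 12, 13, 28]


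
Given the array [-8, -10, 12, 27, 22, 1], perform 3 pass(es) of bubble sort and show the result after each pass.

After pass 1: [-10, -8, 12, 22, 1, 27] (3 swaps)
After pass 2: [-10, -8, 12, 1, 22, 27] (1 swaps)
After pass 3: [-10, -8, 1, 12, 22, 27] (1 swaps)
Total swaps: 5


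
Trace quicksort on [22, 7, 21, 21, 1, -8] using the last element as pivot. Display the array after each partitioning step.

Partition 1: pivot=-8 at index 0 -> [-8, 7, 21, 21, 1, 22]
Partition 2: pivot=22 at index 5 -> [-8, 7, 21, 21, 1, 22]
Partition 3: pivot=1 at index 1 -> [-8, 1, 21, 21, 7, 22]
Partition 4: pivot=7 at index 2 -> [-8, 1, 7, 21, 21, 22]
Partition 5: pivot=21 at index 4 -> [-8, 1, 7, 21, 21, 22]


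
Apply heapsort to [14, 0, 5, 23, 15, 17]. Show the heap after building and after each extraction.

Build heap: [23, 15, 17, 0, 14, 5]
Extract 23: [17, 15, 5, 0, 14, 23]
Extract 17: [15, 14, 5, 0, 17, 23]
Extract 15: [14, 0, 5, 15, 17, 23]
Extract 14: [5, 0, 14, 15, 17, 23]
Extract 5: [0, 5, 14, 15, 17, 23]


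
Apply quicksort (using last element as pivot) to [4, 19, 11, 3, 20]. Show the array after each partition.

Partition 1: pivot=20 at index 4 -> [4, 19, 11, 3, 20]
Partition 2: pivot=3 at index 0 -> [3, 19, 11, 4, 20]
Partition 3: pivot=4 at index 1 -> [3, 4, 11, 19, 20]
Partition 4: pivot=19 at index 3 -> [3, 4, 11, 19, 20]


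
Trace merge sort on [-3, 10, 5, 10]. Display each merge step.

Divide and conquer:
  Merge [-3] + [10] -> [-3, 10]
  Merge [5] + [10] -> [5, 10]
  Merge [-3, 10] + [5, 10] -> [-3, 5, 10, 10]


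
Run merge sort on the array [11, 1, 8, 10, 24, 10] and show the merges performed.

Divide and conquer:
  Merge [1] + [8] -> [1, 8]
  Merge [11] + [1, 8] -> [1, 8, 11]
  Merge [24] + [10] -> [10, 24]
  Merge [10] + [10, 24] -> [10, 10, 24]
  Merge [1, 8, 11] + [10, 10, 24] -> [1, 8, 10, 10, 11, 24]


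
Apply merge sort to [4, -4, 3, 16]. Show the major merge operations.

Divide and conquer:
  Merge [4] + [-4] -> [-4, 4]
  Merge [3] + [16] -> [3, 16]
  Merge [-4, 4] + [3, 16] -> [-4, 3, 4, 16]


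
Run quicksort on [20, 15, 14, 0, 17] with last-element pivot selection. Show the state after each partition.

Partition 1: pivot=17 at index 3 -> [15, 14, 0, 17, 20]
Partition 2: pivot=0 at index 0 -> [0, 14, 15, 17, 20]
Partition 3: pivot=15 at index 2 -> [0, 14, 15, 17, 20]


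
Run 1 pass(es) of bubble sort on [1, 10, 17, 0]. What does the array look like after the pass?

After pass 1: [1, 10, 0, 17] (1 swaps)
Total swaps: 1


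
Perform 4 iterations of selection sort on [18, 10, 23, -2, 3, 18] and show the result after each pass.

Pass 1: Select minimum -2 at index 3, swap -> [-2, 10, 23, 18, 3, 18]
Pass 2: Select minimum 3 at index 4, swap -> [-2, 3, 23, 18, 10, 18]
Pass 3: Select minimum 10 at index 4, swap -> [-2, 3, 10, 18, 23, 18]
Pass 4: Select minimum 18 at index 3, swap -> [-2, 3, 10, 18, 23, 18]


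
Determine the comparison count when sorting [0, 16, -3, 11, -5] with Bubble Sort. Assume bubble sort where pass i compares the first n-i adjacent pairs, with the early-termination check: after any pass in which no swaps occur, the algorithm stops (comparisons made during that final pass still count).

Pass 1: compare adjacent pairs (0,1)..(3,4) = 4 comparison(s), 3 swap(s) -> [0, -3, 11, -5, 16]
Pass 2: compare adjacent pairs (0,1)..(2,3) = 3 comparison(s), 2 swap(s) -> [-3, 0, -5, 11, 16]
Pass 3: compare adjacent pairs (0,1)..(1,2) = 2 comparison(s), 1 swap(s) -> [-3, -5, 0, 11, 16]
Pass 4: compare adjacent pairs (0,1)..(0,1) = 1 comparison(s), 1 swap(s) -> [-5, -3, 0, 11, 16]
Every pass made at least one swap, so all n-1 passes run.
Total comparisons: 4 + 3 + 2 + 1 = 10


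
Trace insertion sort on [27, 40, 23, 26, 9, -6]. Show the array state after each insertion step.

First element 27 is already 'sorted'
Insert 40: shifted 0 elements -> [27, 40, 23, 26, 9, -6]
Insert 23: shifted 2 elements -> [23, 27, 40, 26, 9, -6]
Insert 26: shifted 2 elements -> [23, 26, 27, 40, 9, -6]
Insert 9: shifted 4 elements -> [9, 23, 26, 27, 40, -6]
Insert -6: shifted 5 elements -> [-6, 9, 23, 26, 27, 40]


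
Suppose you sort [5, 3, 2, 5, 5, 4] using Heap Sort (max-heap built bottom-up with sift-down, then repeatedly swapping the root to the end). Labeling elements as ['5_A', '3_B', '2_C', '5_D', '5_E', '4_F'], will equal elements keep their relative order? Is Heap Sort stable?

Trace Heap Sort on the labeled array (the key is the number; the letter only tracks identity):
  Build max-heap: [5_A, 5_D, 4_F, 3_B, 5_E, 2_C]
  Swap root 5_A to index 5, re-heapify first 5 -> [5_D, 5_E, 4_F, 3_B, 2_C, 5_A]
  Swap root 5_D to index 4, re-heapify first 4 -> [5_E, 3_B, 4_F, 2_C, 5_D, 5_A]
  Swap root 5_E to index 3, re-heapify first 3 -> [4_F, 3_B, 2_C, 5_E, 5_D, 5_A]
  Swap root 4_F to index 2, re-heapify first 2 -> [3_B, 2_C, 4_F, 5_E, 5_D, 5_A]
  Swap root 3_B to index 1, re-heapify first 1 -> [2_C, 3_B, 4_F, 5_E, 5_D, 5_A]
Final order: [2_C, 3_B, 4_F, 5_E, 5_D, 5_A]
Equal keys:
  value 5: originally 5_A, 5_D, 5_E; after sorting 5_E, 5_D, 5_A -> order changed
Equal keys were reordered, so Heap Sort is not stable: heap construction and root-to-end swaps move elements without regard to the original order of equal keys. (One such input is enough; an unstable sort may happen to preserve order on other inputs, but it gives no guarantee.)
Answer: Not stable


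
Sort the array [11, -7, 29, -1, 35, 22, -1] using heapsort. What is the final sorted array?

Build heap: [35, 11, 29, -1, -7, 22, -1]
Extract 35: [29, 11, 22, -1, -7, -1, 35]
Extract 29: [22, 11, -1, -1, -7, 29, 35]
Extract 22: [11, -1, -1, -7, 22, 29, 35]
Extract 11: [-1, -7, -1, 11, 22, 29, 35]
Extract -1: [-1, -7, -1, 11, 22, 29, 35]
Extract -1: [-7, -1, -1, 11, 22, 29, 35]


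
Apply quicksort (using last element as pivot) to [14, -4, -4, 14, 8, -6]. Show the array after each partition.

Partition 1: pivot=-6 at index 0 -> [-6, -4, -4, 14, 8, 14]
Partition 2: pivot=14 at index 5 -> [-6, -4, -4, 14, 8, 14]
Partition 3: pivot=8 at index 3 -> [-6, -4, -4, 8, 14, 14]
Partition 4: pivot=-4 at index 2 -> [-6, -4, -4, 8, 14, 14]


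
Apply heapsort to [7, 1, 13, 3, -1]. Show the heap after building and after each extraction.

Build heap: [13, 3, 7, 1, -1]
Extract 13: [7, 3, -1, 1, 13]
Extract 7: [3, 1, -1, 7, 13]
Extract 3: [1, -1, 3, 7, 13]
Extract 1: [-1, 1, 3, 7, 13]


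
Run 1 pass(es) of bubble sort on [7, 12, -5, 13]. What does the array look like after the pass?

After pass 1: [7, -5, 12, 13] (1 swaps)
Total swaps: 1


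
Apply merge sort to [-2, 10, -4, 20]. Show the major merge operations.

Divide and conquer:
  Merge [-2] + [10] -> [-2, 10]
  Merge [-4] + [20] -> [-4, 20]
  Merge [-2, 10] + [-4, 20] -> [-4, -2, 10, 20]


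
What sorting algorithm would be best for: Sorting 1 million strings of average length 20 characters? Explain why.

Best choice: MSD radix sort or Mergesort
Reason: MSD radix sort is a non-comparison sort that buckets the strings by successive character positions, running in time proportional to the total number of characters examined rather than O(n log n) string comparisons; mergesort is a stable O(n log n)-comparison alternative that works for arbitrary variable-length keys


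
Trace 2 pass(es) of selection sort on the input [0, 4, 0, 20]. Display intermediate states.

Pass 1: Select minimum 0 at index 0, swap -> [0, 4, 0, 20]
Pass 2: Select minimum 0 at index 2, swap -> [0, 0, 4, 20]


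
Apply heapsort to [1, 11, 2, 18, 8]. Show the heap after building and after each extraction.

Build heap: [18, 11, 2, 1, 8]
Extract 18: [11, 8, 2, 1, 18]
Extract 11: [8, 1, 2, 11, 18]
Extract 8: [2, 1, 8, 11, 18]
Extract 2: [1, 2, 8, 11, 18]


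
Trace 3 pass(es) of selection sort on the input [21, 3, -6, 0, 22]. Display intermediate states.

Pass 1: Select minimum -6 at index 2, swap -> [-6, 3, 21, 0, 22]
Pass 2: Select minimum 0 at index 3, swap -> [-6, 0, 21, 3, 22]
Pass 3: Select minimum 3 at index 3, swap -> [-6, 0, 3, 21, 22]


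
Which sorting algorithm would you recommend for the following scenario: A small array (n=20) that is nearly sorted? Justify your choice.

Best choice: Insertion sort
Reason: Insertion sort is O(n) for nearly sorted arrays and has low overhead


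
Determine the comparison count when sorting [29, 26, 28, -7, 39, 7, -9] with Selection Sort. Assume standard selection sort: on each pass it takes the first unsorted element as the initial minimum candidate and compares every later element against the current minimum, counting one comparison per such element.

Pass 1: scan indices 1..6 for the minimum = 6 comparison(s); min is -9, place at index 0 -> [-9, 26, 28, -7, 39, 7, 29]
Pass 2: scan indices 2..6 for the minimum = 5 comparison(s); min is -7, place at index 1 -> [-9, -7, 28, 26, 39, 7, 29]
Pass 3: scan indices 3..6 for the minimum = 4 comparison(s); min is 7, place at index 2 -> [-9, -7, 7, 26, 39, 28, 29]
Pass 4: scan indices 4..6 for the minimum = 3 comparison(s); min is 26, place at index 3 -> [-9, -7, 7, 26, 39, 28, 29]
Pass 5: scan indices 5..6 for the minimum = 2 comparison(s); min is 28, place at index 4 -> [-9, -7, 7, 26, 28, 39, 29]
Pass 6: scan indices 6..6 for the minimum = 1 comparison(s); min is 29, place at index 5 -> [-9, -7, 7, 26, 28, 29, 39]
Selection sort always scans the whole unsorted suffix, so the count is (n-1) + (n-2) + ... + 1 = n(n-1)/2 = 7*6/2 = 21 regardless of the input order.
Total comparisons: 6 + 5 + 4 + 3 + 2 + 1 = 21


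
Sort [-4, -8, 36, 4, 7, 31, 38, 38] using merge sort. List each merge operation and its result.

Divide and conquer:
  Merge [-4] + [-8] -> [-8, -4]
  Merge [36] + [4] -> [4, 36]
  Merge [-8, -4] + [4, 36] -> [-8, -4, 4, 36]
  Merge [7] + [31] -> [7, 31]
  Merge [38] + [38] -> [38, 38]
  Merge [7, 31] + [38, 38] -> [7, 31, 38, 38]
  Merge [-8, -4, 4, 36] + [7, 31, 38, 38] -> [-8, -4, 4, 7, 31, 36, 38, 38]


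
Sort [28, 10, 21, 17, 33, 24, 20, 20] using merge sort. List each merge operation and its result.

Divide and conquer:
  Merge [28] + [10] -> [10, 28]
  Merge [21] + [17] -> [17, 21]
  Merge [10, 28] + [17, 21] -> [10, 17, 21, 28]
  Merge [33] + [24] -> [24, 33]
  Merge [20] + [20] -> [20, 20]
  Merge [24, 33] + [20, 20] -> [20, 20, 24, 33]
  Merge [10, 17, 21, 28] + [20, 20, 24, 33] -> [10, 17, 20, 20, 21, 24, 28, 33]


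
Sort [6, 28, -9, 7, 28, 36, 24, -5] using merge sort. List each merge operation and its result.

Divide and conquer:
  Merge [6] + [28] -> [6, 28]
  Merge [-9] + [7] -> [-9, 7]
  Merge [6, 28] + [-9, 7] -> [-9, 6, 7, 28]
  Merge [28] + [36] -> [28, 36]
  Merge [24] + [-5] -> [-5, 24]
  Merge [28, 36] + [-5, 24] -> [-5, 24, 28, 36]
  Merge [-9, 6, 7, 28] + [-5, 24, 28, 36] -> [-9, -5, 6, 7, 24, 28, 28, 36]


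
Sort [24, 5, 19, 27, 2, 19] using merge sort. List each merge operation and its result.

Divide and conquer:
  Merge [5] + [19] -> [5, 19]
  Merge [24] + [5, 19] -> [5, 19, 24]
  Merge [2] + [19] -> [2, 19]
  Merge [27] + [2, 19] -> [2, 19, 27]
  Merge [5, 19, 24] + [2, 19, 27] -> [2, 5, 19, 19, 24, 27]


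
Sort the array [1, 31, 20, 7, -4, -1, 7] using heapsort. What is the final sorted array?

Build heap: [31, 7, 20, 1, -4, -1, 7]
Extract 31: [20, 7, 7, 1, -4, -1, 31]
Extract 20: [7, 1, 7, -1, -4, 20, 31]
Extract 7: [7, 1, -4, -1, 7, 20, 31]
Extract 7: [1, -1, -4, 7, 7, 20, 31]
Extract 1: [-1, -4, 1, 7, 7, 20, 31]
Extract -1: [-4, -1, 1, 7, 7, 20, 31]


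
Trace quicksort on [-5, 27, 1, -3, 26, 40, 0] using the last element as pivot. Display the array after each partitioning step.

Partition 1: pivot=0 at index 2 -> [-5, -3, 0, 27, 26, 40, 1]
Partition 2: pivot=-3 at index 1 -> [-5, -3, 0, 27, 26, 40, 1]
Partition 3: pivot=1 at index 3 -> [-5, -3, 0, 1, 26, 40, 27]
Partition 4: pivot=27 at index 5 -> [-5, -3, 0, 1, 26, 27, 40]


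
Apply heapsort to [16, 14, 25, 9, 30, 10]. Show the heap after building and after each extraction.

Build heap: [30, 16, 25, 9, 14, 10]
Extract 30: [25, 16, 10, 9, 14, 30]
Extract 25: [16, 14, 10, 9, 25, 30]
Extract 16: [14, 9, 10, 16, 25, 30]
Extract 14: [10, 9, 14, 16, 25, 30]
Extract 10: [9, 10, 14, 16, 25, 30]


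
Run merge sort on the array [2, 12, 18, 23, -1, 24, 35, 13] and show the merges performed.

Divide and conquer:
  Merge [2] + [12] -> [2, 12]
  Merge [18] + [23] -> [18, 23]
  Merge [2, 12] + [18, 23] -> [2, 12, 18, 23]
  Merge [-1] + [24] -> [-1, 24]
  Merge [35] + [13] -> [13, 35]
  Merge [-1, 24] + [13, 35] -> [-1, 13, 24, 35]
  Merge [2, 12, 18, 23] + [-1, 13, 24, 35] -> [-1, 2, 12, 13, 18, 23, 24, 35]


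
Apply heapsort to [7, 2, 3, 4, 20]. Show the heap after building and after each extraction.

Build heap: [20, 7, 3, 4, 2]
Extract 20: [7, 4, 3, 2, 20]
Extract 7: [4, 2, 3, 7, 20]
Extract 4: [3, 2, 4, 7, 20]
Extract 3: [2, 3, 4, 7, 20]


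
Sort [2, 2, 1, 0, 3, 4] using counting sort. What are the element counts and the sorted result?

Count array: [1, 1, 2, 1, 1]
(count[i] = number of elements equal to i)
Cumulative count: [1, 2, 4, 5, 6]
Sorted: [0, 1, 2, 2, 3, 4]


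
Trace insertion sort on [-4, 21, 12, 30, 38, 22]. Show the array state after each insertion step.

First element -4 is already 'sorted'
Insert 21: shifted 0 elements -> [-4, 21, 12, 30, 38, 22]
Insert 12: shifted 1 elements -> [-4, 12, 21, 30, 38, 22]
Insert 30: shifted 0 elements -> [-4, 12, 21, 30, 38, 22]
Insert 38: shifted 0 elements -> [-4, 12, 21, 30, 38, 22]
Insert 22: shifted 2 elements -> [-4, 12, 21, 22, 30, 38]


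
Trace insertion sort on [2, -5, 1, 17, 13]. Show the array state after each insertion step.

First element 2 is already 'sorted'
Insert -5: shifted 1 elements -> [-5, 2, 1, 17, 13]
Insert 1: shifted 1 elements -> [-5, 1, 2, 17, 13]
Insert 17: shifted 0 elements -> [-5, 1, 2, 17, 13]
Insert 13: shifted 1 elements -> [-5, 1, 2, 13, 17]


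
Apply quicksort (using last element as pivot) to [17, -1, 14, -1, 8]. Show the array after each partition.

Partition 1: pivot=8 at index 2 -> [-1, -1, 8, 17, 14]
Partition 2: pivot=-1 at index 1 -> [-1, -1, 8, 17, 14]
Partition 3: pivot=14 at index 3 -> [-1, -1, 8, 14, 17]


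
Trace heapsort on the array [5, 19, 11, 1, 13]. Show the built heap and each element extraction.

Build heap: [19, 13, 11, 1, 5]
Extract 19: [13, 5, 11, 1, 19]
Extract 13: [11, 5, 1, 13, 19]
Extract 11: [5, 1, 11, 13, 19]
Extract 5: [1, 5, 11, 13, 19]


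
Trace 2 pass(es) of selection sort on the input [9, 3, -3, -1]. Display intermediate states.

Pass 1: Select minimum -3 at index 2, swap -> [-3, 3, 9, -1]
Pass 2: Select minimum -1 at index 3, swap -> [-3, -1, 9, 3]


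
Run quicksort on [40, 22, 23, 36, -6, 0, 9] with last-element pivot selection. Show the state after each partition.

Partition 1: pivot=9 at index 2 -> [-6, 0, 9, 36, 40, 22, 23]
Partition 2: pivot=0 at index 1 -> [-6, 0, 9, 36, 40, 22, 23]
Partition 3: pivot=23 at index 4 -> [-6, 0, 9, 22, 23, 36, 40]
Partition 4: pivot=40 at index 6 -> [-6, 0, 9, 22, 23, 36, 40]


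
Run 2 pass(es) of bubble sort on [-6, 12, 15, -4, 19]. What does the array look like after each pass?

After pass 1: [-6, 12, -4, 15, 19] (1 swaps)
After pass 2: [-6, -4, 12, 15, 19] (1 swaps)
Total swaps: 2


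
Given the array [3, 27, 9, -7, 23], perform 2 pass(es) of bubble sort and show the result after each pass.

After pass 1: [3, 9, -7, 23, 27] (3 swaps)
After pass 2: [3, -7, 9, 23, 27] (1 swaps)
Total swaps: 4


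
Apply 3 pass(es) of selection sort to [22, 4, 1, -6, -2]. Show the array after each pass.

Pass 1: Select minimum -6 at index 3, swap -> [-6, 4, 1, 22, -2]
Pass 2: Select minimum -2 at index 4, swap -> [-6, -2, 1, 22, 4]
Pass 3: Select minimum 1 at index 2, swap -> [-6, -2, 1, 22, 4]


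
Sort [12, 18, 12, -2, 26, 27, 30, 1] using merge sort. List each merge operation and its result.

Divide and conquer:
  Merge [12] + [18] -> [12, 18]
  Merge [12] + [-2] -> [-2, 12]
  Merge [12, 18] + [-2, 12] -> [-2, 12, 12, 18]
  Merge [26] + [27] -> [26, 27]
  Merge [30] + [1] -> [1, 30]
  Merge [26, 27] + [1, 30] -> [1, 26, 27, 30]
  Merge [-2, 12, 12, 18] + [1, 26, 27, 30] -> [-2, 1, 12, 12, 18, 26, 27, 30]


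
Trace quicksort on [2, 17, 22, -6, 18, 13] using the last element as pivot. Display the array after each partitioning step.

Partition 1: pivot=13 at index 2 -> [2, -6, 13, 17, 18, 22]
Partition 2: pivot=-6 at index 0 -> [-6, 2, 13, 17, 18, 22]
Partition 3: pivot=22 at index 5 -> [-6, 2, 13, 17, 18, 22]
Partition 4: pivot=18 at index 4 -> [-6, 2, 13, 17, 18, 22]


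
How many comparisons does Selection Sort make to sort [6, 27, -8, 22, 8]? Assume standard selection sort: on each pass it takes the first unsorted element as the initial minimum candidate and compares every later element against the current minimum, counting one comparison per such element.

Pass 1: scan indices 1..4 for the minimum = 4 comparison(s); min is -8, place at index 0 -> [-8, 27, 6, 22, 8]
Pass 2: scan indices 2..4 for the minimum = 3 comparison(s); min is 6, place at index 1 -> [-8, 6, 27, 22, 8]
Pass 3: scan indices 3..4 for the minimum = 2 comparison(s); min is 8, place at index 2 -> [-8, 6, 8, 22, 27]
Pass 4: scan indices 4..4 for the minimum = 1 comparison(s); min is 22, place at index 3 -> [-8, 6, 8, 22, 27]
Selection sort always scans the whole unsorted suffix, so the count is (n-1) + (n-2) + ... + 1 = n(n-1)/2 = 5*4/2 = 10 regardless of the input order.
Total comparisons: 4 + 3 + 2 + 1 = 10


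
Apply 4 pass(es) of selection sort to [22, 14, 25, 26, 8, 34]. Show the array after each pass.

Pass 1: Select minimum 8 at index 4, swap -> [8, 14, 25, 26, 22, 34]
Pass 2: Select minimum 14 at index 1, swap -> [8, 14, 25, 26, 22, 34]
Pass 3: Select minimum 22 at index 4, swap -> [8, 14, 22, 26, 25, 34]
Pass 4: Select minimum 25 at index 4, swap -> [8, 14, 22, 25, 26, 34]


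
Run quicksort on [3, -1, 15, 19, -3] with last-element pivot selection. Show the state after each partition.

Partition 1: pivot=-3 at index 0 -> [-3, -1, 15, 19, 3]
Partition 2: pivot=3 at index 2 -> [-3, -1, 3, 19, 15]
Partition 3: pivot=15 at index 3 -> [-3, -1, 3, 15, 19]
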